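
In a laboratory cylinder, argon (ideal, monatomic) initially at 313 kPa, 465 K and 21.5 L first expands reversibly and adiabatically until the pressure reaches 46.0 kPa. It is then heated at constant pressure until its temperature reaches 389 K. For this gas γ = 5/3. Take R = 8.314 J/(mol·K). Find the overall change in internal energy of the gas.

n = P₁V₁/(RT₁) = 313×21.5/(8.314×465) = 1.74 mol.
Step 1 — Adiabatic: T₂/T₁ = (P₂/P₁)^((γ−1)/γ) ⇒ T₂ = 465×(0.147)^0.400 = 216 K; V₂ = 67.9 L.
ΔU = nCvΔT = 1.74×12.5×(216−465) = -5410 J.
Q = 0 for an adiabatic process, so W = −ΔU = 5410 J.
State after step 1: P = 46.0 kPa, V = 67.9 L, T = 216 K.
Step 2 — Isobaric: P stays 46.0 kPa; V/T = const ⇒ T₂ = 389 K, V₂ = 122 L.
W = PΔV = 46.0×(122−67.9) kPa·L = 2500 J.
ΔU = nCvΔT = 1.74×12.5×(389−216) = 3760 J.
Q = ΔU + W = nCpΔT = 6260 J.
Net over both steps: W = 7910 J, Q = 6260 J, ΔU = -1650 J.

-1650 J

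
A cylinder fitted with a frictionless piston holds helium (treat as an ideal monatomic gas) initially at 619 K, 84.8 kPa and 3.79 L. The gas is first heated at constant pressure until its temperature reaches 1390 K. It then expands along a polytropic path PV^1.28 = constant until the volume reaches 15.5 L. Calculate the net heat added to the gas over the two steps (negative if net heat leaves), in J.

1230 J

n = P₁V₁/(RT₁) = 84.8×3.79/(8.314×619) = 0.0625 mol.
Step 1 — Isobaric: P stays 84.8 kPa; V/T = const ⇒ T₂ = 1390 K, V₂ = 8.51 L.
W = PΔV = 84.8×(8.51−3.79) kPa·L = 400 J.
ΔU = nCvΔT = 0.0625×12.5×(1390−619) = 600 J.
Q = ΔU + W = nCpΔT = 1000 J.
State after step 1: P = 84.8 kPa, V = 8.51 L, T = 1390 K.
Step 2 — Polytropic n=1.28: T₂ = T₁(V₁/V₂)^(n−1) = 1390×(0.549)^0.28 = 1180 K; P₂ = P₁(V₁/V₂)^n = 39.4 kPa.
W = (P₁V₁−P₂V₂)/(n−1) = (84.8×8.51−39.4×15.5)/0.28 = 398 J.
ΔU = nCvΔT = 0.0625×12.5×(1180−1390) = -167 J.
Q = ΔU + W = 231 J.
Net over both steps: W = 799 J, Q = 1230 J, ΔU = 433 J.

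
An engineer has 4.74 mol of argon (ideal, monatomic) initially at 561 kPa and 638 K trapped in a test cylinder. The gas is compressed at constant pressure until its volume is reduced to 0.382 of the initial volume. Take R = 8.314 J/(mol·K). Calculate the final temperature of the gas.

244 K

V₁ = nRT₁/P₁ = 4.74×8.314×638/561 = 44.8 L.
Isobaric: P stays 561 kPa; V/T = const ⇒ T₂ = 244 K, V₂ = 17.1 L.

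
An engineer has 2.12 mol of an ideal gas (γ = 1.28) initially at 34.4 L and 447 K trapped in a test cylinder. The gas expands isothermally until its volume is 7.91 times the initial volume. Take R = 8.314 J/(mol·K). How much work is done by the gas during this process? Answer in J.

16300 J

P₁ = nRT₁/V₁ = 2.12×8.314×447/34.4 = 229 kPa.
Isothermal: T stays 447 K; PV = const ⇒ V₂ = 272 L, P₂ = 29.0 kPa.
W = nRT ln(V₂/V₁) = 2.12×8.314×447×ln(7.91) = 16300 J.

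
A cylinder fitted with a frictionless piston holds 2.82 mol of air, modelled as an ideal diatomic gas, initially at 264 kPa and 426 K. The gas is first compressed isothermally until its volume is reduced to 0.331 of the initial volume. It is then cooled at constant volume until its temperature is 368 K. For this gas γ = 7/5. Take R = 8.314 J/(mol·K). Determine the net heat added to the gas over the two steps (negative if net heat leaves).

V₁ = nRT₁/P₁ = 2.82×8.314×426/264 = 37.8 L.
Step 1 — Isothermal: T stays 426 K; PV = const ⇒ V₂ = 12.5 L, P₂ = 798 kPa.
ΔU = 0 (ideal gas, T constant).
W = nRT ln(V₂/V₁) = 2.82×8.314×426×ln(0.331) = -11000 J.
Q = ΔU + W = -11000 J.
State after step 1: P = 798 kPa, V = 12.5 L, T = 426 K.
Step 2 — Isochoric: V stays 12.5 L; P/T = const ⇒ T₂ = 368 K, P₂ = 689 kPa.
W = 0 (no volume change).
ΔU = nCvΔT = 2.82×20.8×(368−426) = -3400 J.
Q = ΔU = -3400 J.
Net over both steps: W = -11000 J, Q = -14400 J, ΔU = -3400 J.

-14400 J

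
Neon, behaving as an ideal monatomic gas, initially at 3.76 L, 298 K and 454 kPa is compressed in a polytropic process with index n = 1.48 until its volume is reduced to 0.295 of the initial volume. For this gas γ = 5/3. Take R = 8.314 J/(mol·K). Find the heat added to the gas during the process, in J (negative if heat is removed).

-793 J

n = P₁V₁/(RT₁) = 454×3.76/(8.314×298) = 0.689 mol.
Polytropic n=1.48: T₂ = T₁(V₁/V₂)^(n−1) = 298×(3.39)^0.48 = 535 K; P₂ = P₁(V₁/V₂)^n = 2770 kPa.
W = (P₁V₁−P₂V₂)/(n−1) = (454×3.76−2770×1.11)/0.48 = -2830 J.
ΔU = nCvΔT = 0.689×12.5×(535−298) = 2040 J.
Q = ΔU + W = -793 J.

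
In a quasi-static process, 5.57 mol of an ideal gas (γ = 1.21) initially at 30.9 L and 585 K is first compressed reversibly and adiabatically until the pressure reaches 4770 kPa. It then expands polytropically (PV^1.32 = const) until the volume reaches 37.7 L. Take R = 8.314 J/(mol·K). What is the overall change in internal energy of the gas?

P₁ = nRT₁/V₁ = 5.57×8.314×585/30.9 = 877 kPa.
Step 1 — Adiabatic: T₂/T₁ = (P₂/P₁)^((γ−1)/γ) ⇒ T₂ = 585×(5.44)^0.174 = 785 K; V₂ = 7.62 L.
ΔU = nCvΔT = 5.57×39.6×(785−585) = 44100 J.
Q = 0 for an adiabatic process, so W = −ΔU = -44100 J.
State after step 1: P = 4770 kPa, V = 7.62 L, T = 785 K.
Step 2 — Polytropic n=1.32: T₂ = T₁(V₁/V₂)^(n−1) = 785×(0.202)^0.32 = 471 K; P₂ = P₁(V₁/V₂)^n = 578 kPa.
W = (P₁V₁−P₂V₂)/(n−1) = (4770×7.62−578×37.7)/0.32 = 45500 J.
ΔU = nCvΔT = 5.57×39.6×(471−785) = -69300 J.
Q = ΔU + W = -23800 J.
Net over both steps: W = 1400 J, Q = -23800 J, ΔU = -25200 J.

-25200 J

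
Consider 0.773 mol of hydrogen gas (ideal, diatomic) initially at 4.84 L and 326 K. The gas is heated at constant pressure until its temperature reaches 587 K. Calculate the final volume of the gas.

P₁ = nRT₁/V₁ = 0.773×8.314×326/4.84 = 433 kPa.
Isobaric: P stays 433 kPa; V/T = const ⇒ T₂ = 587 K, V₂ = 8.71 L.

8.71 L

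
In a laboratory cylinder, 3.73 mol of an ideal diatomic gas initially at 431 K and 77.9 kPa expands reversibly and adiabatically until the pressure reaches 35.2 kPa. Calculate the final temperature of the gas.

V₁ = nRT₁/P₁ = 3.73×8.314×431/77.9 = 172 L.
Adiabatic: T₂/T₁ = (P₂/P₁)^((γ−1)/γ) ⇒ T₂ = 431×(0.452)^0.286 = 343 K; V₂ = 303 L.

343 K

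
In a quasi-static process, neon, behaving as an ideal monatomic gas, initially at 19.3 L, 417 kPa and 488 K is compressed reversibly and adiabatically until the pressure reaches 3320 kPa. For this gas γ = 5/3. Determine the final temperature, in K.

1120 K

Adiabatic: T₂/T₁ = (P₂/P₁)^((γ−1)/γ) ⇒ T₂ = 488×(7.96)^0.400 = 1120 K; V₂ = 5.56 L.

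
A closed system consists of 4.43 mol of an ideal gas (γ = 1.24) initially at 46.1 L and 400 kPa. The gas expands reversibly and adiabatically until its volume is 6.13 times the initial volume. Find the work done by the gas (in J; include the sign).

27100 J

T₁ = P₁V₁/(nR) = 400×46.1/(4.43×8.314) = 501 K.
Adiabatic: TV^(γ−1) = const ⇒ T₂ = 501×(0.163)^0.240 = 324 K; PV^γ = const ⇒ P₂ = 42.2 kPa.
ΔU = nCvΔT = 4.43×34.6×(324−501) = -27100 J.
Q = 0 for an adiabatic process, so W = −ΔU = 27100 J.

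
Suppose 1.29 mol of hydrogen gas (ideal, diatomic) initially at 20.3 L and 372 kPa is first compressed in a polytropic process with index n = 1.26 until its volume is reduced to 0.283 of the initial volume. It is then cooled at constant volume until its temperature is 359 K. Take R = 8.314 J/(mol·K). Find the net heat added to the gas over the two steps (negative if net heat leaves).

-20500 J

T₁ = P₁V₁/(nR) = 372×20.3/(1.29×8.314) = 704 K.
Step 1 — Polytropic n=1.26: T₂ = T₁(V₁/V₂)^(n−1) = 704×(3.53)^0.26 = 978 K; P₂ = P₁(V₁/V₂)^n = 1830 kPa.
W = (P₁V₁−P₂V₂)/(n−1) = (372×20.3−1830×5.74)/0.26 = -11300 J.
ΔU = nCvΔT = 1.29×20.8×(978−704) = 7330 J.
Q = ΔU + W = -3950 J.
State after step 1: P = 1830 kPa, V = 5.74 L, T = 978 K.
Step 2 — Isochoric: V stays 5.74 L; P/T = const ⇒ T₂ = 359 K, P₂ = 670 kPa.
W = 0 (no volume change).
ΔU = nCvΔT = 1.29×20.8×(359−978) = -16600 J.
Q = ΔU = -16600 J.
Net over both steps: W = -11300 J, Q = -20500 J, ΔU = -9250 J.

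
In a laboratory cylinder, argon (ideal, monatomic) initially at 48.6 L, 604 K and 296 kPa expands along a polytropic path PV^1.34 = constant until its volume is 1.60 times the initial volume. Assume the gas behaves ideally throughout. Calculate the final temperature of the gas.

515 K

Polytropic n=1.34: T₂ = T₁(V₁/V₂)^(n−1) = 604×(0.625)^0.34 = 515 K; P₂ = P₁(V₁/V₂)^n = 158 kPa.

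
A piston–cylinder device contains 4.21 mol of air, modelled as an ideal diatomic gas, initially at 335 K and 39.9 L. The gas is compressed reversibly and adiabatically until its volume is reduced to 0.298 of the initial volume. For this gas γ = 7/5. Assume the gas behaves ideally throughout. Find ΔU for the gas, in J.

18300 J

P₁ = nRT₁/V₁ = 4.21×8.314×335/39.9 = 294 kPa.
Adiabatic: TV^(γ−1) = const ⇒ T₂ = 335×(3.36)^0.400 = 544 K; PV^γ = const ⇒ P₂ = 1600 kPa.
For an ideal gas ΔU = nCvΔT with Cv = (5/2)R = 20.8 J/(mol·K).
ΔU = 4.21×20.8×(544−335) = 18300 J.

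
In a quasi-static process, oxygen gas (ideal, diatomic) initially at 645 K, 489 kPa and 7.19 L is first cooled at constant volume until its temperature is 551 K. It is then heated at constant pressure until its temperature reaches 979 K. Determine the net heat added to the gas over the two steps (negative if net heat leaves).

n = P₁V₁/(RT₁) = 489×7.19/(8.314×645) = 0.656 mol.
Step 1 — Isochoric: V stays 7.19 L; P/T = const ⇒ T₂ = 551 K, P₂ = 418 kPa.
W = 0 (no volume change).
ΔU = nCvΔT = 0.656×20.8×(551−645) = -1280 J.
Q = ΔU = -1280 J.
State after step 1: P = 418 kPa, V = 7.19 L, T = 551 K.
Step 2 — Isobaric: P stays 418 kPa; V/T = const ⇒ T₂ = 979 K, V₂ = 12.8 L.
W = PΔV = 418×(12.8−7.19) kPa·L = 2330 J.
ΔU = nCvΔT = 0.656×20.8×(979−551) = 5830 J.
Q = ΔU + W = nCpΔT = 8170 J.
Net over both steps: W = 2330 J, Q = 6880 J, ΔU = 4550 J.

6880 J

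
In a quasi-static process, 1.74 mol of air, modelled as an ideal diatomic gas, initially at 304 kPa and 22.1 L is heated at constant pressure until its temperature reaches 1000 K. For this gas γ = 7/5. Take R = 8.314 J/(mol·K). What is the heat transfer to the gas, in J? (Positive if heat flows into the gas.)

27100 J

T₁ = P₁V₁/(nR) = 304×22.1/(1.74×8.314) = 464 K.
Isobaric: P stays 304 kPa; V/T = const ⇒ T₂ = 1000 K, V₂ = 47.6 L.
W = PΔV = 304×(47.6−22.1) kPa·L = 7750 J.
ΔU = nCvΔT = 1.74×20.8×(1000−464) = 19400 J.
Q = ΔU + W = nCpΔT = 27100 J.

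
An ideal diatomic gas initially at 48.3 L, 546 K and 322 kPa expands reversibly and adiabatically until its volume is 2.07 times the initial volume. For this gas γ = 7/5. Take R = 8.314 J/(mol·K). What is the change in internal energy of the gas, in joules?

-9820 J

n = P₁V₁/(RT₁) = 322×48.3/(8.314×546) = 3.43 mol.
Adiabatic: TV^(γ−1) = const ⇒ T₂ = 546×(0.483)^0.400 = 408 K; PV^γ = const ⇒ P₂ = 116 kPa.
For an ideal gas ΔU = nCvΔT with Cv = (5/2)R = 20.8 J/(mol·K).
ΔU = 3.43×20.8×(408−546) = -9820 J.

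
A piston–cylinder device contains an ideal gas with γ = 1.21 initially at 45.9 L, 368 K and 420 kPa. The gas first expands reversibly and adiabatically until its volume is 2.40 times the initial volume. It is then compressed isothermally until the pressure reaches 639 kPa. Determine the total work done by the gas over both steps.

-8310 J

n = P₁V₁/(RT₁) = 420×45.9/(8.314×368) = 6.30 mol.
Step 1 — Adiabatic: TV^(γ−1) = const ⇒ T₂ = 368×(0.417)^0.210 = 306 K; PV^γ = const ⇒ P₂ = 146 kPa.
ΔU = nCvΔT = 6.30×39.6×(306−368) = -15400 J.
Q = 0 for an adiabatic process, so W = −ΔU = 15400 J.
State after step 1: P = 146 kPa, V = 110 L, T = 306 K.
Step 2 — Isothermal: T stays 306 K; PV = const ⇒ V₂ = 25.1 L, P₂ = 639 kPa.
ΔU = 0 (ideal gas, T constant).
W = nRT ln(V₂/V₁) = 6.30×8.314×306×ln(0.228) = -23700 J.
Q = ΔU + W = -23700 J.
Net over both steps: W = -8310 J, Q = -23700 J, ΔU = -15400 J.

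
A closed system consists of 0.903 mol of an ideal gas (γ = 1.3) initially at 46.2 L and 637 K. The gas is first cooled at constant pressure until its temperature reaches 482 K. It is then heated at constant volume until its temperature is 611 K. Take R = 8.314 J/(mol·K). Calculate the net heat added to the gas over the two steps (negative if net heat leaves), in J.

P₁ = nRT₁/V₁ = 0.903×8.314×637/46.2 = 104 kPa.
Step 1 — Isobaric: P stays 104 kPa; V/T = const ⇒ T₂ = 482 K, V₂ = 35.0 L.
W = PΔV = 104×(35.0−46.2) kPa·L = -1160 J.
ΔU = nCvΔT = 0.903×27.7×(482−637) = -3880 J.
Q = ΔU + W = nCpΔT = -5040 J.
State after step 1: P = 104 kPa, V = 35.0 L, T = 482 K.
Step 2 — Isochoric: V stays 35.0 L; P/T = const ⇒ T₂ = 611 K, P₂ = 131 kPa.
W = 0 (no volume change).
ΔU = nCvΔT = 0.903×27.7×(611−482) = 3230 J.
Q = ΔU = 3230 J.
Net over both steps: W = -1160 J, Q = -1810 J, ΔU = -651 J.

-1810 J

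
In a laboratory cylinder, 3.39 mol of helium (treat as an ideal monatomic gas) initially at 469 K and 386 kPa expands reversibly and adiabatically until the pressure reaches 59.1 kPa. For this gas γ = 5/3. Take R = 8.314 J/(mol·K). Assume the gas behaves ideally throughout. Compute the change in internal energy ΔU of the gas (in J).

V₁ = nRT₁/P₁ = 3.39×8.314×469/386 = 34.2 L.
Adiabatic: T₂/T₁ = (P₂/P₁)^((γ−1)/γ) ⇒ T₂ = 469×(0.153)^0.400 = 221 K; V₂ = 106 L.
For an ideal gas ΔU = nCvΔT with Cv = (3/2)R = 12.5 J/(mol·K).
ΔU = 3.39×12.5×(221−469) = -10500 J.

-10500 J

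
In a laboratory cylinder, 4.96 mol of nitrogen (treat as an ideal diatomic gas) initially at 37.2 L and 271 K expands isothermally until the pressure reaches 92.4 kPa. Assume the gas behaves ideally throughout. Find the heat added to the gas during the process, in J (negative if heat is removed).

13200 J

P₁ = nRT₁/V₁ = 4.96×8.314×271/37.2 = 300 kPa.
Isothermal: T stays 271 K; PV = const ⇒ V₂ = 121 L, P₂ = 92.4 kPa.
ΔU = 0 (ideal gas, T constant).
W = nRT ln(V₂/V₁) = 4.96×8.314×271×ln(3.25) = 13200 J.
Q = ΔU + W = 13200 J.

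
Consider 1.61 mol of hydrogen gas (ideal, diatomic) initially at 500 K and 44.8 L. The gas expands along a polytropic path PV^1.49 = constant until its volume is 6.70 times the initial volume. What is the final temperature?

P₁ = nRT₁/V₁ = 1.61×8.314×500/44.8 = 149 kPa.
Polytropic n=1.49: T₂ = T₁(V₁/V₂)^(n−1) = 500×(0.149)^0.49 = 197 K; P₂ = P₁(V₁/V₂)^n = 8.78 kPa.

197 K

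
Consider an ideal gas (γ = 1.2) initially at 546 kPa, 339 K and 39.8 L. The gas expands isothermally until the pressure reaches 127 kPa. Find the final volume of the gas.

171 L

Isothermal: T stays 339 K; PV = const ⇒ V₂ = 171 L, P₂ = 127 kPa.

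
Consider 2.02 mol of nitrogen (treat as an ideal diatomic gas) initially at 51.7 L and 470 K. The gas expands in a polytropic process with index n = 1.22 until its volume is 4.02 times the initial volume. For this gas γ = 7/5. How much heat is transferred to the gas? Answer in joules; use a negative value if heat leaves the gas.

4260 J

P₁ = nRT₁/V₁ = 2.02×8.314×470/51.7 = 153 kPa.
Polytropic n=1.22: T₂ = T₁(V₁/V₂)^(n−1) = 470×(0.249)^0.22 = 346 K; P₂ = P₁(V₁/V₂)^n = 28.0 kPa.
W = (P₁V₁−P₂V₂)/(n−1) = (153×51.7−28.0×208)/0.22 = 9460 J.
ΔU = nCvΔT = 2.02×20.8×(346−470) = -5200 J.
Q = ΔU + W = 4260 J.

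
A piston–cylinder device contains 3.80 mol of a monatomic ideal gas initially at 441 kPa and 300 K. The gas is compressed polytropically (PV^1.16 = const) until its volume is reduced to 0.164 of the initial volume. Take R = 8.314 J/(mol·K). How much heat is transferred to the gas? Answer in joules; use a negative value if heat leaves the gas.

V₁ = nRT₁/P₁ = 3.80×8.314×300/441 = 21.5 L.
Polytropic n=1.16: T₂ = T₁(V₁/V₂)^(n−1) = 300×(6.10)^0.16 = 401 K; P₂ = P₁(V₁/V₂)^n = 3590 kPa.
W = (P₁V₁−P₂V₂)/(n−1) = (441×21.5−3590×3.52)/0.16 = -19900 J.
ΔU = nCvΔT = 3.80×12.5×(401−300) = 4770 J.
Q = ΔU + W = -15100 J.

-15100 J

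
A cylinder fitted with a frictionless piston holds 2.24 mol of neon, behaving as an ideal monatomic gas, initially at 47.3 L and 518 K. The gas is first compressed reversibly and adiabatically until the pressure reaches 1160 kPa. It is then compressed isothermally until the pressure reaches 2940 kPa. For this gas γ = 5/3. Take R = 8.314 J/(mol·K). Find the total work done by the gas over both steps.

P₁ = nRT₁/V₁ = 2.24×8.314×518/47.3 = 204 kPa.
Step 1 — Adiabatic: T₂/T₁ = (P₂/P₁)^((γ−1)/γ) ⇒ T₂ = 518×(5.69)^0.400 = 1040 K; V₂ = 16.7 L.
ΔU = nCvΔT = 2.24×12.5×(1040−518) = 14500 J.
Q = 0 for an adiabatic process, so W = −ΔU = -14500 J.
State after step 1: P = 1160 kPa, V = 16.7 L, T = 1040 K.
Step 2 — Isothermal: T stays 1040 K; PV = const ⇒ V₂ = 6.58 L, P₂ = 2940 kPa.
ΔU = 0 (ideal gas, T constant).
W = nRT ln(V₂/V₁) = 2.24×8.314×1040×ln(0.395) = -18000 J.
Q = ΔU + W = -18000 J.
Net over both steps: W = -32500 J, Q = -18000 J, ΔU = 14500 J.

-32500 J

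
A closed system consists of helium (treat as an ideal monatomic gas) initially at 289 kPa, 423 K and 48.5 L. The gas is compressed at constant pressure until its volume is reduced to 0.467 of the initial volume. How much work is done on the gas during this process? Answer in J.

n = P₁V₁/(RT₁) = 289×48.5/(8.314×423) = 3.99 mol.
Isobaric: P stays 289 kPa; V/T = const ⇒ T₂ = 198 K, V₂ = 22.6 L.
W = PΔV = 289×(22.6−48.5) kPa·L = -7470 J.
Work done on the gas = −W_by = 7470 J.

7470 J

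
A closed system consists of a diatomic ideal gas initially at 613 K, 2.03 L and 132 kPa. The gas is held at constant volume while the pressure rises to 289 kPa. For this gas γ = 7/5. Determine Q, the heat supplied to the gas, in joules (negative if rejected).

797 J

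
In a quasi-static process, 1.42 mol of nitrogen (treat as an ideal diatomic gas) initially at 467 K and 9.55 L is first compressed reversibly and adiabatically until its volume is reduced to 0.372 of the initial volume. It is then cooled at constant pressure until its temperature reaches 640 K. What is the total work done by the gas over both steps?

-7320 J

P₁ = nRT₁/V₁ = 1.42×8.314×467/9.55 = 577 kPa.
Step 1 — Adiabatic: TV^(γ−1) = const ⇒ T₂ = 467×(2.69)^0.400 = 694 K; PV^γ = const ⇒ P₂ = 2300 kPa.
ΔU = nCvΔT = 1.42×20.8×(694−467) = 6690 J.
Q = 0 for an adiabatic process, so W = −ΔU = -6690 J.
State after step 1: P = 2300 kPa, V = 3.55 L, T = 694 K.
Step 2 — Isobaric: P stays 2300 kPa; V/T = const ⇒ T₂ = 640 K, V₂ = 3.28 L.
W = PΔV = 2300×(3.28−3.55) kPa·L = -633 J.
ΔU = nCvΔT = 1.42×20.8×(640−694) = -1580 J.
Q = ΔU + W = nCpΔT = -2210 J.
Net over both steps: W = -7320 J, Q = -2210 J, ΔU = 5110 J.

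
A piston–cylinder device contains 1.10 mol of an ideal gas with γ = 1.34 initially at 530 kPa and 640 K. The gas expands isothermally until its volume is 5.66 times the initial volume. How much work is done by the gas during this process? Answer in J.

V₁ = nRT₁/P₁ = 1.10×8.314×640/530 = 11.0 L.
Isothermal: T stays 640 K; PV = const ⇒ V₂ = 62.5 L, P₂ = 93.6 kPa.
W = nRT ln(V₂/V₁) = 1.10×8.314×640×ln(5.66) = 10100 J.

10100 J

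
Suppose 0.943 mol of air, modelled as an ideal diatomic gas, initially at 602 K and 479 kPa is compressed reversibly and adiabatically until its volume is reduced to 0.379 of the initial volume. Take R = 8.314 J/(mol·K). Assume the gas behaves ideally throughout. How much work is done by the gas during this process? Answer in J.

-5590 J

V₁ = nRT₁/P₁ = 0.943×8.314×602/479 = 9.85 L.
Adiabatic: TV^(γ−1) = const ⇒ T₂ = 602×(2.64)^0.400 = 887 K; PV^γ = const ⇒ P₂ = 1860 kPa.
ΔU = nCvΔT = 0.943×20.8×(887−602) = 5590 J.
Q = 0 for an adiabatic process, so W = −ΔU = -5590 J.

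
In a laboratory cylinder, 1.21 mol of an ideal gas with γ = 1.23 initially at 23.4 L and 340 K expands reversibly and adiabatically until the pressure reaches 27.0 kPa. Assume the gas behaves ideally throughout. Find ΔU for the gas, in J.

-4030 J

P₁ = nRT₁/V₁ = 1.21×8.314×340/23.4 = 146 kPa.
Adiabatic: T₂/T₁ = (P₂/P₁)^((γ−1)/γ) ⇒ T₂ = 340×(0.185)^0.187 = 248 K; V₂ = 92.4 L.
For an ideal gas ΔU = nCvΔT with Cv = R/(γ−1) = 36.1 J/(mol·K).
ΔU = 1.21×36.1×(248−340) = -4030 J.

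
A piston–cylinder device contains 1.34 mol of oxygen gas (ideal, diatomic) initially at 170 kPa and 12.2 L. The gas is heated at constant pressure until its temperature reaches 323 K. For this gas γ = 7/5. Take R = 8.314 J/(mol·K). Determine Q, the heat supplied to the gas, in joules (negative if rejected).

T₁ = P₁V₁/(nR) = 170×12.2/(1.34×8.314) = 186 K.
Isobaric: P stays 170 kPa; V/T = const ⇒ T₂ = 323 K, V₂ = 21.2 L.
W = PΔV = 170×(21.2−12.2) kPa·L = 1520 J.
ΔU = nCvΔT = 1.34×20.8×(323−186) = 3810 J.
Q = ΔU + W = nCpΔT = 5340 J.

5340 J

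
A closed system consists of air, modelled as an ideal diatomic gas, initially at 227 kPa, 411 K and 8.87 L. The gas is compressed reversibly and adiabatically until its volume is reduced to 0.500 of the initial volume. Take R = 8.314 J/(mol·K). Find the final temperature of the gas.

Adiabatic: TV^(γ−1) = const ⇒ T₂ = 411×(2.00)^0.400 = 542 K; PV^γ = const ⇒ P₂ = 599 kPa.

542 K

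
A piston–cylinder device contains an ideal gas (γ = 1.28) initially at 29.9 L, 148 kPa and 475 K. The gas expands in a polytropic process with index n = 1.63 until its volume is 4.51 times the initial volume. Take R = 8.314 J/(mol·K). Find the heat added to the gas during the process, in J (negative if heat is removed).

n = P₁V₁/(RT₁) = 148×29.9/(8.314×475) = 1.12 mol.
Polytropic n=1.63: T₂ = T₁(V₁/V₂)^(n−1) = 475×(0.222)^0.63 = 184 K; P₂ = P₁(V₁/V₂)^n = 12.7 kPa.
W = (P₁V₁−P₂V₂)/(n−1) = (148×29.9−12.7×135)/0.63 = 4300 J.
ΔU = nCvΔT = 1.12×29.7×(184−475) = -9690 J.
Q = ΔU + W = -5380 J.

-5380 J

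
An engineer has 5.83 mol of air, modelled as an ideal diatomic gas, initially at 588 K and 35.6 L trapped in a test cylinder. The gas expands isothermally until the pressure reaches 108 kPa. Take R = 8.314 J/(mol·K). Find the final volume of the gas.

P₁ = nRT₁/V₁ = 5.83×8.314×588/35.6 = 801 kPa.
Isothermal: T stays 588 K; PV = const ⇒ V₂ = 264 L, P₂ = 108 kPa.

264 L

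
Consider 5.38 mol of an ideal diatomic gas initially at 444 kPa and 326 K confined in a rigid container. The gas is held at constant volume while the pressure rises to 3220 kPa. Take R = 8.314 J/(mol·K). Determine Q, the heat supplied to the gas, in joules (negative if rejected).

228000 J

V₁ = nRT₁/P₁ = 5.38×8.314×326/444 = 32.8 L.
Isochoric: V stays 32.8 L; P/T = const ⇒ T₂ = 2360 K, P₂ = 3220 kPa.
W = 0 (no volume change).
ΔU = nCvΔT = 5.38×20.8×(2360−326) = 228000 J.
Q = ΔU = 228000 J.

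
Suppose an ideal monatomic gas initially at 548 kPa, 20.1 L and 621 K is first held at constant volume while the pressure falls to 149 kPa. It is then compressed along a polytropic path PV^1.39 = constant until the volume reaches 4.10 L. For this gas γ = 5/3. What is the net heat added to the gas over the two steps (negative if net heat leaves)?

-14800 J

n = P₁V₁/(RT₁) = 548×20.1/(8.314×621) = 2.13 mol.
Step 1 — Isochoric: V stays 20.1 L; P/T = const ⇒ T₂ = 169 K, P₂ = 149 kPa.
W = 0 (no volume change).
ΔU = nCvΔT = 2.13×12.5×(169−621) = -12000 J.
Q = ΔU = -12000 J.
State after step 1: P = 149 kPa, V = 20.1 L, T = 169 K.
Step 2 — Polytropic n=1.39: T₂ = T₁(V₁/V₂)^(n−1) = 169×(4.90)^0.39 = 314 K; P₂ = P₁(V₁/V₂)^n = 1360 kPa.
W = (P₁V₁−P₂V₂)/(n−1) = (149×20.1−1360×4.10)/0.39 = -6600 J.
ΔU = nCvΔT = 2.13×12.5×(314−169) = 3860 J.
Q = ΔU + W = -2740 J.
Net over both steps: W = -6600 J, Q = -14800 J, ΔU = -8170 J.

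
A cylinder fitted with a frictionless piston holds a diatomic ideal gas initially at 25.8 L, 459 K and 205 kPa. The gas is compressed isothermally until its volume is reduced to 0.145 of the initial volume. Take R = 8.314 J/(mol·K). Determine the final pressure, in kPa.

1410 kPa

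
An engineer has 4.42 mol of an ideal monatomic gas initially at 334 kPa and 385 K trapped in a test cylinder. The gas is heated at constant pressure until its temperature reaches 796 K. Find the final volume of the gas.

87.6 L

V₁ = nRT₁/P₁ = 4.42×8.314×385/334 = 42.4 L.
Isobaric: P stays 334 kPa; V/T = const ⇒ T₂ = 796 K, V₂ = 87.6 L.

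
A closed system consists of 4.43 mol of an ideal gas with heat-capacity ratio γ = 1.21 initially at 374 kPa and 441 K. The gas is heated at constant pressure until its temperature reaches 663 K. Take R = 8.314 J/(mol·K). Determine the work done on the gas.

-8180 J

V₁ = nRT₁/P₁ = 4.43×8.314×441/374 = 43.4 L.
Isobaric: P stays 374 kPa; V/T = const ⇒ T₂ = 663 K, V₂ = 65.3 L.
W = PΔV = 374×(65.3−43.4) kPa·L = 8180 J.
Work done on the gas = −W_by = -8180 J.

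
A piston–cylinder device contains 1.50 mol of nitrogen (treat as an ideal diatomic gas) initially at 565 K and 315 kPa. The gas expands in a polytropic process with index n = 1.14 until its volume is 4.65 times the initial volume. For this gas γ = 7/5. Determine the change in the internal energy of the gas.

V₁ = nRT₁/P₁ = 1.50×8.314×565/315 = 22.4 L.
Polytropic n=1.14: T₂ = T₁(V₁/V₂)^(n−1) = 565×(0.215)^0.14 = 456 K; P₂ = P₁(V₁/V₂)^n = 54.6 kPa.
For an ideal gas ΔU = nCvΔT with Cv = (5/2)R = 20.8 J/(mol·K).
ΔU = 1.50×20.8×(456−565) = -3410 J.

-3410 J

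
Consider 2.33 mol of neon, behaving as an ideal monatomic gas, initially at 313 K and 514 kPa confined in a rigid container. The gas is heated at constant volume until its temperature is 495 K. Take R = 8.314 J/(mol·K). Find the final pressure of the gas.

V₁ = nRT₁/P₁ = 2.33×8.314×313/514 = 11.8 L.
Isochoric: V stays 11.8 L; P/T = const ⇒ T₂ = 495 K, P₂ = 813 kPa.

813 kPa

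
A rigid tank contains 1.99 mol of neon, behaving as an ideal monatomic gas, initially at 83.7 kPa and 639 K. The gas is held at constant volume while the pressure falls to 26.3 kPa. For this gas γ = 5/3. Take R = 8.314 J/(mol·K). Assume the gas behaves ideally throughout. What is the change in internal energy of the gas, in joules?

-10900 J

V₁ = nRT₁/P₁ = 1.99×8.314×639/83.7 = 126 L.
Isochoric: V stays 126 L; P/T = const ⇒ T₂ = 201 K, P₂ = 26.3 kPa.
For an ideal gas ΔU = nCvΔT with Cv = (3/2)R = 12.5 J/(mol·K).
ΔU = 1.99×12.5×(201−639) = -10900 J.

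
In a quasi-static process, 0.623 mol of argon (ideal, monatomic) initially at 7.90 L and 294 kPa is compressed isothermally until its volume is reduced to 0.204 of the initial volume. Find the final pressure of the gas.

T₁ = P₁V₁/(nR) = 294×7.90/(0.623×8.314) = 448 K.
Isothermal: T stays 448 K; PV = const ⇒ V₂ = 1.61 L, P₂ = 1440 kPa.

1440 kPa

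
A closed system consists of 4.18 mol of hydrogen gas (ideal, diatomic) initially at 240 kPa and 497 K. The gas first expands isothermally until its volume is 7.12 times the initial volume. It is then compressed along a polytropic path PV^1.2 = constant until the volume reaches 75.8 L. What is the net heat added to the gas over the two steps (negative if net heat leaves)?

13800 J

V₁ = nRT₁/P₁ = 4.18×8.314×497/240 = 72.0 L.
Step 1 — Isothermal: T stays 497 K; PV = const ⇒ V₂ = 512 L, P₂ = 33.7 kPa.
ΔU = 0 (ideal gas, T constant).
W = nRT ln(V₂/V₁) = 4.18×8.314×497×ln(7.12) = 33900 J.
Q = ΔU + W = 33900 J.
State after step 1: P = 33.7 kPa, V = 512 L, T = 497 K.
Step 2 — Polytropic n=1.2: T₂ = T₁(V₁/V₂)^(n−1) = 497×(6.76)^0.20 = 728 K; P₂ = P₁(V₁/V₂)^n = 334 kPa.
W = (P₁V₁−P₂V₂)/(n−1) = (33.7×512−334×75.8)/0.20 = -40200 J.
ΔU = nCvΔT = 4.18×20.8×(728−497) = 20100 J.
Q = ΔU + W = -20100 J.
Net over both steps: W = -6300 J, Q = 13800 J, ΔU = 20100 J.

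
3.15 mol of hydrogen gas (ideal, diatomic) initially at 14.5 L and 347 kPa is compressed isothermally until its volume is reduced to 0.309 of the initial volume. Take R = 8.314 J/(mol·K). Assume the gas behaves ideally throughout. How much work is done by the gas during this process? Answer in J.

T₁ = P₁V₁/(nR) = 347×14.5/(3.15×8.314) = 192 K.
Isothermal: T stays 192 K; PV = const ⇒ V₂ = 4.48 L, P₂ = 1120 kPa.
W = nRT ln(V₂/V₁) = 3.15×8.314×192×ln(0.309) = -5910 J.

-5910 J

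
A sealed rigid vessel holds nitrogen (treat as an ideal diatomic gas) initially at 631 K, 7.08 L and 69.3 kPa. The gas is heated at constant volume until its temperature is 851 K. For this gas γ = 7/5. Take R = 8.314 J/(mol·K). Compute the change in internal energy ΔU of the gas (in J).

n = P₁V₁/(RT₁) = 69.3×7.08/(8.314×631) = 0.0935 mol.
Isochoric: V stays 7.08 L; P/T = const ⇒ T₂ = 851 K, P₂ = 93.5 kPa.
For an ideal gas ΔU = nCvΔT with Cv = (5/2)R = 20.8 J/(mol·K).
ΔU = 0.0935×20.8×(851−631) = 428 J.

428 J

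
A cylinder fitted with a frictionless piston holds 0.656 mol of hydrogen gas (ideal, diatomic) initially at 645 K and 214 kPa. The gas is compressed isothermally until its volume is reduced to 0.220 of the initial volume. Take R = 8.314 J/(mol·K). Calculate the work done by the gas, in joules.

V₁ = nRT₁/P₁ = 0.656×8.314×645/214 = 16.4 L.
Isothermal: T stays 645 K; PV = const ⇒ V₂ = 3.62 L, P₂ = 973 kPa.
W = nRT ln(V₂/V₁) = 0.656×8.314×645×ln(0.220) = -5330 J.

-5330 J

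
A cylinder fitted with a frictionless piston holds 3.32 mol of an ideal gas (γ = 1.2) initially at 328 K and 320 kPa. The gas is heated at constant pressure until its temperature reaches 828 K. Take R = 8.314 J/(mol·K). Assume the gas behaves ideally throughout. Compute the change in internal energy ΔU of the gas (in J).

69000 J

V₁ = nRT₁/P₁ = 3.32×8.314×328/320 = 28.3 L.
Isobaric: P stays 320 kPa; V/T = const ⇒ T₂ = 828 K, V₂ = 71.4 L.
For an ideal gas ΔU = nCvΔT with Cv = R/(γ−1) = 41.6 J/(mol·K).
ΔU = 3.32×41.6×(828−328) = 69000 J.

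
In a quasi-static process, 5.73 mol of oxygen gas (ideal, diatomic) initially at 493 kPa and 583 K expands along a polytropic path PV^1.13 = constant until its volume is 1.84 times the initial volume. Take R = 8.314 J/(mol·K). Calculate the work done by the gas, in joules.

V₁ = nRT₁/P₁ = 5.73×8.314×583/493 = 56.3 L.
Polytropic n=1.13: T₂ = T₁(V₁/V₂)^(n−1) = 583×(0.543)^0.13 = 539 K; P₂ = P₁(V₁/V₂)^n = 248 kPa.
W = (P₁V₁−P₂V₂)/(n−1) = (493×56.3−248×104)/0.13 = 16300 J.

16300 J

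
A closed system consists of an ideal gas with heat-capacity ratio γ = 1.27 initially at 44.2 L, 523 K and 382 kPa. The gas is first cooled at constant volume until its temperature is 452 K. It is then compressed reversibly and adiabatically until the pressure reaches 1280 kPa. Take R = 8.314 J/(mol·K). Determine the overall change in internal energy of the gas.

9560 J

n = P₁V₁/(RT₁) = 382×44.2/(8.314×523) = 3.88 mol.
Step 1 — Isochoric: V stays 44.2 L; P/T = const ⇒ T₂ = 452 K, P₂ = 330 kPa.
W = 0 (no volume change).
ΔU = nCvΔT = 3.88×30.8×(452−523) = -8490 J.
Q = ΔU = -8490 J.
State after step 1: P = 330 kPa, V = 44.2 L, T = 452 K.
Step 2 — Adiabatic: T₂/T₁ = (P₂/P₁)^((γ−1)/γ) ⇒ T₂ = 452×(3.88)^0.213 = 603 K; V₂ = 15.2 L.
ΔU = nCvΔT = 3.88×30.8×(603−452) = 18000 J.
Q = 0 for an adiabatic process, so W = −ΔU = -18000 J.
Net over both steps: W = -18000 J, Q = -8490 J, ΔU = 9560 J.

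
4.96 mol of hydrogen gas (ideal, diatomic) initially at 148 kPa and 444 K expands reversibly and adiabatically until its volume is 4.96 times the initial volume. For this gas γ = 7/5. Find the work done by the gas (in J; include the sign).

V₁ = nRT₁/P₁ = 4.96×8.314×444/148 = 124 L.
Adiabatic: TV^(γ−1) = const ⇒ T₂ = 444×(0.202)^0.400 = 234 K; PV^γ = const ⇒ P₂ = 15.7 kPa.
ΔU = nCvΔT = 4.96×20.8×(234−444) = -21700 J.
Q = 0 for an adiabatic process, so W = −ΔU = 21700 J.

21700 J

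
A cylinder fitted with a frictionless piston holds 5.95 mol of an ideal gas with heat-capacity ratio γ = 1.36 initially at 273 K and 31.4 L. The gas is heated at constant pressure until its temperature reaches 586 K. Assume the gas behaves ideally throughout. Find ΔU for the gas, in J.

43000 J

P₁ = nRT₁/V₁ = 5.95×8.314×273/31.4 = 430 kPa.
Isobaric: P stays 430 kPa; V/T = const ⇒ T₂ = 586 K, V₂ = 67.4 L.
For an ideal gas ΔU = nCvΔT with Cv = R/(γ−1) = 23.1 J/(mol·K).
ΔU = 5.95×23.1×(586−273) = 43000 J.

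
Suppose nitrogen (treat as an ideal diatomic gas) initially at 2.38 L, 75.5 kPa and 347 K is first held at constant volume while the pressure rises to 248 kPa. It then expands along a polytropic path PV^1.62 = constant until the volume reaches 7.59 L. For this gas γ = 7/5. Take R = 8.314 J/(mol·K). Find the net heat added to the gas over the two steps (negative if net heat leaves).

758 J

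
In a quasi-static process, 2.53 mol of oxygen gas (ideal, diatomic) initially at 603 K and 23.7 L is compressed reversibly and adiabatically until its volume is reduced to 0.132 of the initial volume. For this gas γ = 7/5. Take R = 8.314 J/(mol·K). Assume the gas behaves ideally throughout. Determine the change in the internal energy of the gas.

P₁ = nRT₁/V₁ = 2.53×8.314×603/23.7 = 535 kPa.
Adiabatic: TV^(γ−1) = const ⇒ T₂ = 603×(7.58)^0.400 = 1360 K; PV^γ = const ⇒ P₂ = 9110 kPa.
For an ideal gas ΔU = nCvΔT with Cv = (5/2)R = 20.8 J/(mol·K).
ΔU = 2.53×20.8×(1360−603) = 39600 J.

39600 J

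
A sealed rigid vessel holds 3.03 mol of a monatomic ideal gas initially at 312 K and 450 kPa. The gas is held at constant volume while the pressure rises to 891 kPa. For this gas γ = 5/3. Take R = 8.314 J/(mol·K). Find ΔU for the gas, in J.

V₁ = nRT₁/P₁ = 3.03×8.314×312/450 = 17.5 L.
Isochoric: V stays 17.5 L; P/T = const ⇒ T₂ = 618 K, P₂ = 891 kPa.
For an ideal gas ΔU = nCvΔT with Cv = (3/2)R = 12.5 J/(mol·K).
ΔU = 3.03×12.5×(618−312) = 11600 J.

11600 J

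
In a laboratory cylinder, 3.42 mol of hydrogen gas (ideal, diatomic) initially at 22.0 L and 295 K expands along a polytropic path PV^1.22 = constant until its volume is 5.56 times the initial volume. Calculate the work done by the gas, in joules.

12000 J

P₁ = nRT₁/V₁ = 3.42×8.314×295/22.0 = 381 kPa.
Polytropic n=1.22: T₂ = T₁(V₁/V₂)^(n−1) = 295×(0.180)^0.22 = 202 K; P₂ = P₁(V₁/V₂)^n = 47.0 kPa.
W = (P₁V₁−P₂V₂)/(n−1) = (381×22.0−47.0×122)/0.22 = 12000 J.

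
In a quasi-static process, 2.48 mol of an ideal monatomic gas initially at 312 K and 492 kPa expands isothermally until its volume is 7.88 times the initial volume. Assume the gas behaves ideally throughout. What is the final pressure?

62.4 kPa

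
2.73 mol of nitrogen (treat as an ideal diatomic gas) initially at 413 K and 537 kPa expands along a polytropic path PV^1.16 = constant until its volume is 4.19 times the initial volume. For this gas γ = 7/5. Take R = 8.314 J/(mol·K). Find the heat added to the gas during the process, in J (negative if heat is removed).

7200 J

V₁ = nRT₁/P₁ = 2.73×8.314×413/537 = 17.5 L.
Polytropic n=1.16: T₂ = T₁(V₁/V₂)^(n−1) = 413×(0.239)^0.16 = 328 K; P₂ = P₁(V₁/V₂)^n = 102 kPa.
W = (P₁V₁−P₂V₂)/(n−1) = (537×17.5−102×73.1)/0.16 = 12000 J.
ΔU = nCvΔT = 2.73×20.8×(328−413) = -4800 J.
Q = ΔU + W = 7200 J.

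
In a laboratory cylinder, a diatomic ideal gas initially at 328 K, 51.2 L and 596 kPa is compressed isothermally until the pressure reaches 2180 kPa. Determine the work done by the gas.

-39600 J

n = P₁V₁/(RT₁) = 596×51.2/(8.314×328) = 11.2 mol.
Isothermal: T stays 328 K; PV = const ⇒ V₂ = 14.0 L, P₂ = 2180 kPa.
W = nRT ln(V₂/V₁) = 11.2×8.314×328×ln(0.273) = -39600 J.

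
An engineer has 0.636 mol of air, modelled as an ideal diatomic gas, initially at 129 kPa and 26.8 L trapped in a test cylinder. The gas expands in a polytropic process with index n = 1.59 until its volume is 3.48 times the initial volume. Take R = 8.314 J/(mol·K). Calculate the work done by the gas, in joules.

T₁ = P₁V₁/(nR) = 129×26.8/(0.636×8.314) = 654 K.
Polytropic n=1.59: T₂ = T₁(V₁/V₂)^(n−1) = 654×(0.287)^0.59 = 313 K; P₂ = P₁(V₁/V₂)^n = 17.8 kPa.
W = (P₁V₁−P₂V₂)/(n−1) = (129×26.8−17.8×93.3)/0.59 = 3050 J.

3050 J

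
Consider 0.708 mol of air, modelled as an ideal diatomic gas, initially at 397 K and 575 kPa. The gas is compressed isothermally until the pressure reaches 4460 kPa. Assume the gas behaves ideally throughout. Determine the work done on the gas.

V₁ = nRT₁/P₁ = 0.708×8.314×397/575 = 4.06 L.
Isothermal: T stays 397 K; PV = const ⇒ V₂ = 0.524 L, P₂ = 4460 kPa.
W = nRT ln(V₂/V₁) = 0.708×8.314×397×ln(0.129) = -4790 J.
Work done on the gas = −W_by = 4790 J.

4790 J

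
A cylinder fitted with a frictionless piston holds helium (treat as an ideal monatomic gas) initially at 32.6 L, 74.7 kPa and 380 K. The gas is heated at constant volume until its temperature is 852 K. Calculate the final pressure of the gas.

167 kPa

Isochoric: V stays 32.6 L; P/T = const ⇒ T₂ = 852 K, P₂ = 167 kPa.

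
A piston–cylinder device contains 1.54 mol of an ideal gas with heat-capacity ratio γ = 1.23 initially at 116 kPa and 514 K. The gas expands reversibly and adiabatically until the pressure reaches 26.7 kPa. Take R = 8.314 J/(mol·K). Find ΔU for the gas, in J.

V₁ = nRT₁/P₁ = 1.54×8.314×514/116 = 56.7 L.
Adiabatic: T₂/T₁ = (P₂/P₁)^((γ−1)/γ) ⇒ T₂ = 514×(0.230)^0.187 = 391 K; V₂ = 187 L.
For an ideal gas ΔU = nCvΔT with Cv = R/(γ−1) = 36.1 J/(mol·K).
ΔU = 1.54×36.1×(391−514) = -6870 J.

-6870 J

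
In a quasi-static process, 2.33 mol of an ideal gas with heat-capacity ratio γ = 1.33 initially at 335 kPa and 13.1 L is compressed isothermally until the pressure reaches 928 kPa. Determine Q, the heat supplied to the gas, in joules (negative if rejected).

T₁ = P₁V₁/(nR) = 335×13.1/(2.33×8.314) = 227 K.
Isothermal: T stays 227 K; PV = const ⇒ V₂ = 4.73 L, P₂ = 928 kPa.
ΔU = 0 (ideal gas, T constant).
W = nRT ln(V₂/V₁) = 2.33×8.314×227×ln(0.361) = -4470 J.
Q = ΔU + W = -4470 J.

-4470 J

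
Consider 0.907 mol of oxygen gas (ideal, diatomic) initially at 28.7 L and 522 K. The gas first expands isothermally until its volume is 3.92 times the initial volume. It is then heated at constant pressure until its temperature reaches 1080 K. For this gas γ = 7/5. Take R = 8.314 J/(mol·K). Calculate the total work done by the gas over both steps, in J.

P₁ = nRT₁/V₁ = 0.907×8.314×522/28.7 = 137 kPa.
Step 1 — Isothermal: T stays 522 K; PV = const ⇒ V₂ = 113 L, P₂ = 35.0 kPa.
ΔU = 0 (ideal gas, T constant).
W = nRT ln(V₂/V₁) = 0.907×8.314×522×ln(3.92) = 5380 J.
Q = ΔU + W = 5380 J.
State after step 1: P = 35.0 kPa, V = 113 L, T = 522 K.
Step 2 — Isobaric: P stays 35.0 kPa; V/T = const ⇒ T₂ = 1080 K, V₂ = 233 L.
W = PΔV = 35.0×(233−113) kPa·L = 4210 J.
ΔU = nCvΔT = 0.907×20.8×(1080−522) = 10500 J.
Q = ΔU + W = nCpΔT = 14700 J.
Net over both steps: W = 9590 J, Q = 20100 J, ΔU = 10500 J.

9590 J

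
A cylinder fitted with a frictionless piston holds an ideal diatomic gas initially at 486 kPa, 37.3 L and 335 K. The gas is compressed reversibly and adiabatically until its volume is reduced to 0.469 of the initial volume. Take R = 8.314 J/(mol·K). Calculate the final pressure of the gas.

1400 kPa

Adiabatic: TV^(γ−1) = const ⇒ T₂ = 335×(2.13)^0.400 = 453 K; PV^γ = const ⇒ P₂ = 1400 kPa.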